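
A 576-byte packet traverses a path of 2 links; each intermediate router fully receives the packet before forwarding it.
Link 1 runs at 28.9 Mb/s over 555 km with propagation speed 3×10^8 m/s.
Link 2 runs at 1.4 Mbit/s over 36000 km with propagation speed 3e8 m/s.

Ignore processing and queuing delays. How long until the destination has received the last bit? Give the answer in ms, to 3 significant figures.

L = 576 × 8 = 4608 bits.
Transmission delays (L/R per hop): 0.159446, 3.29143 ms; sum = 3.45087 ms.
Propagation delays (d/s per hop): 1.85, 120 ms; sum = 121.85 ms.
End-to-end = 125 ms.

125 ms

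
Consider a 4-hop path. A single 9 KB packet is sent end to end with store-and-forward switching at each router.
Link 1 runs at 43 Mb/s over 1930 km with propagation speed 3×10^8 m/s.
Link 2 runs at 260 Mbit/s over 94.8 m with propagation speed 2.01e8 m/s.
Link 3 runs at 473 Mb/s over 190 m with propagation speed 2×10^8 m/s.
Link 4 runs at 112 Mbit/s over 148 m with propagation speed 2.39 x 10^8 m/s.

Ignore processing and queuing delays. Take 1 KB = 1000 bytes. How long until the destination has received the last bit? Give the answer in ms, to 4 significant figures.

L = 72000 bits.
Transmission delays (L/R per hop): 1.67442, 0.276923, 0.15222, 0.642857 ms; sum = 2.74642 ms.
Propagation delays (d/s per hop): 6.43333, 0.000471642, 0.00095, 0.000619247 ms; sum = 6.43537 ms.
End-to-end = 9.182 ms.

9.182 ms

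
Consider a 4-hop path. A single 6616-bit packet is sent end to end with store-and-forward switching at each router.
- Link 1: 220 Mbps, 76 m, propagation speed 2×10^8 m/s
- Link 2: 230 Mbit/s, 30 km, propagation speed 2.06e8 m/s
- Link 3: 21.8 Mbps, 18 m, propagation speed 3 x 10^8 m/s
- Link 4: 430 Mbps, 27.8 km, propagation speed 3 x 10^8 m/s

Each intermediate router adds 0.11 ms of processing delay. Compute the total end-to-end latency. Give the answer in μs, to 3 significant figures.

Transmission delays (L/R per hop): 30.0727, 28.7652, 303.486, 15.386 μs; sum = 377.71 μs.
Propagation delays (d/s per hop): 0.38, 145.631, 0.06, 92.6667 μs; sum = 238.738 μs.
Processing at 3 router(s): 3 × 0.11 ms = 330 μs.
End-to-end = 946 μs.

946 μs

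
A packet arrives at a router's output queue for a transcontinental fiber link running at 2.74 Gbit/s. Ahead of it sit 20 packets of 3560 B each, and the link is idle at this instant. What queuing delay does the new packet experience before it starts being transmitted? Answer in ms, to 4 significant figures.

0.2079 ms

Each queued packet: L/R = 28480/2740000000 = 0.0103942 ms.
20 queued → 0.207883 ms.
Queuing delay = 0.2079 ms.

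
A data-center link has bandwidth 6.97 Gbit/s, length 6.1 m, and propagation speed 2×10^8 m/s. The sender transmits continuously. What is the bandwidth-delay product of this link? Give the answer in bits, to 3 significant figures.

Propagation delay = 6.1 / 200000000 = 3.05e-08 s.
BDP = R × t_prop = 6970000000 × 3.05e-08 = 212.585 bits.

213 bits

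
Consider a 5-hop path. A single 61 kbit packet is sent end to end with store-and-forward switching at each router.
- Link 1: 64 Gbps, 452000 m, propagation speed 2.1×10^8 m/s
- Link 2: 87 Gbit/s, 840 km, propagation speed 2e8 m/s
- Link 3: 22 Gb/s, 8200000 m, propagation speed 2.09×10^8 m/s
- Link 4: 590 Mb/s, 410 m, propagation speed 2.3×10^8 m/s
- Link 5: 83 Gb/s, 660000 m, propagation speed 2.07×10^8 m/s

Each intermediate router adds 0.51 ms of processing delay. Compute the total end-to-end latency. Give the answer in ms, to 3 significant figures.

50.9 ms

L = 61000 bits.
Transmission delays (L/R per hop): 0.000953125, 0.000701149, 0.00277273, 0.10339, 0.00073494 ms; sum = 0.108552 ms.
Propagation delays (d/s per hop): 2.15238, 4.2, 39.2344, 0.00178261, 3.18841 ms; sum = 48.777 ms.
Processing at 4 router(s): 4 × 0.51 ms = 2.04 ms.
End-to-end = 50.9 ms.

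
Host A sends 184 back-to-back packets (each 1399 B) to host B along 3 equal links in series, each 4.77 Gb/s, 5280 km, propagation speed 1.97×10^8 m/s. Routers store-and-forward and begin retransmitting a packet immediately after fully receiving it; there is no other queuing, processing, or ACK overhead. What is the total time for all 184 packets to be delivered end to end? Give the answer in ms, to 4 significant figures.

80.84 ms

Per-hop transmission t_tx = L/R = 11192/4770000000 = 0.00234633 ms.
Per-hop propagation t_prop = 5280000/197000000 = 26.802 ms.
Pipeline fill: first packet needs 3·t_tx to clear all hops; remaining 183 packets each add one t_tx.
Total = (3+184-1)·t_tx + 3·t_prop = 186·0.00234633 + 3·26.802 = 80.84 ms.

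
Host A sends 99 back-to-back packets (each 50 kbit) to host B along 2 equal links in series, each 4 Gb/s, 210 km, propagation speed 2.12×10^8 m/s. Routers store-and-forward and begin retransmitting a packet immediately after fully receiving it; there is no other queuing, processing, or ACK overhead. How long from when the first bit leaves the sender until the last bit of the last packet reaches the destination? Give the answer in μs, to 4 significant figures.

3231 μs

Per-hop transmission t_tx = L/R = 50000/4000000000 = 12.5 μs.
Per-hop propagation t_prop = 210000/212000000 = 990.566 μs.
Pipeline fill: first packet needs 2·t_tx to clear all hops; remaining 98 packets each add one t_tx.
Total = (2+99-1)·t_tx + 2·t_prop = 100·12.5 + 2·990.566 = 3231 μs.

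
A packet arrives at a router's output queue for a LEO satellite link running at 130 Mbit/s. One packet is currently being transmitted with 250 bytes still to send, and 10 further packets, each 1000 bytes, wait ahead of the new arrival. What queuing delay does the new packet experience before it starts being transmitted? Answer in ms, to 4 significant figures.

0.6308 ms

Each queued packet: L/R = 8000/130000000 = 0.0615385 ms.
10 queued → 0.615385 ms.
Plus remaining 2000 bits of current packet: 0.0153846 ms.
Queuing delay = 0.6308 ms.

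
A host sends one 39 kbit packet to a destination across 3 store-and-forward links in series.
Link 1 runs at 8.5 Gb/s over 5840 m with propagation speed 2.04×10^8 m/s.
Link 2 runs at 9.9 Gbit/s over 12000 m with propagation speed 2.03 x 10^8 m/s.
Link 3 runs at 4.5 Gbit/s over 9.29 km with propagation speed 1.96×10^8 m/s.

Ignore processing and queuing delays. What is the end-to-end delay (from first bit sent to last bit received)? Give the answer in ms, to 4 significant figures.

0.1523 ms

L = 39000 bits.
Transmission delays (L/R per hop): 0.00458824, 0.00393939, 0.00866667 ms; sum = 0.0171943 ms.
Propagation delays (d/s per hop): 0.0286275, 0.0591133, 0.047398 ms; sum = 0.135139 ms.
End-to-end = 0.1523 ms.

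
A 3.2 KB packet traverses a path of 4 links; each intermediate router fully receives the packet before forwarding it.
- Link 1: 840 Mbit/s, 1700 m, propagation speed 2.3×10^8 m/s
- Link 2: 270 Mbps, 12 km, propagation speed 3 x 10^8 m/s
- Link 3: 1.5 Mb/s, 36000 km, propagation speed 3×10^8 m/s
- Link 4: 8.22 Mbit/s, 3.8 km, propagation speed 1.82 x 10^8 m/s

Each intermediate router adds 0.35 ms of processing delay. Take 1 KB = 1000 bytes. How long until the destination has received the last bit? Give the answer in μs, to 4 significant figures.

L = 25600 bits.
Transmission delays (L/R per hop): 30.4762, 94.8148, 17066.7, 3114.36 μs; sum = 20306.3 μs.
Propagation delays (d/s per hop): 7.3913, 40, 120000, 20.8791 μs; sum = 120068 μs.
Processing at 3 router(s): 3 × 0.35 ms = 1050 μs.
End-to-end = 141400 μs.

141400 μs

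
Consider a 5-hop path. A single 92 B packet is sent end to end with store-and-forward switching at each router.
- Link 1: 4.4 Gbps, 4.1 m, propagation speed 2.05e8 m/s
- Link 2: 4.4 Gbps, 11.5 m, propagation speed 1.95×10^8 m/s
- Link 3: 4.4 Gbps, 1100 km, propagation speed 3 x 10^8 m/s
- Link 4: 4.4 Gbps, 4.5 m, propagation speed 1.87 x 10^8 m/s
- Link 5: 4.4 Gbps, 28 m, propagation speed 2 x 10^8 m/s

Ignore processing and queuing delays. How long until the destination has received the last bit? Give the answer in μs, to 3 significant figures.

L = 92 × 8 = 736 bits.
Transmission delay per hop = L/R = 736/4400000000 = 0.167273 μs; 5 hops → 0.836364 μs.
Propagation delays (d/s per hop): 0.02, 0.0589744, 3666.67, 0.0240642, 0.14 μs; sum = 3666.91 μs.
End-to-end = 3670 μs.

3670 μs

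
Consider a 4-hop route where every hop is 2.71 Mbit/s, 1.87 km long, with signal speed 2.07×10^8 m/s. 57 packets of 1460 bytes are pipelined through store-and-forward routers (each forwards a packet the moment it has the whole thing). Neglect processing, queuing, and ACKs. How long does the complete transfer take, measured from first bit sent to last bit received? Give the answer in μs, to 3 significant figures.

259000 μs

Per-hop transmission t_tx = L/R = 11680/2710000 = 4309.96 μs.
Per-hop propagation t_prop = 1870/2.07e+08 = 9.03382 μs.
Pipeline fill: first packet needs 4·t_tx to clear all hops; remaining 56 packets each add one t_tx.
Total = (4+57-1)·t_tx + 4·t_prop = 60·4309.96 + 4·9.03382 = 259000 μs.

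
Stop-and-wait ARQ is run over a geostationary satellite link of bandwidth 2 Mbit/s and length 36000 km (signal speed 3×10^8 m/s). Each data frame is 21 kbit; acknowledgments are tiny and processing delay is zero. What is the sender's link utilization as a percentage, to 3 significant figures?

t_tx = L/R = 21000/2000000 = 0.0105 s.
t_prop = 36000000/300000000 = 0.12 s; RTT = 0.24 s.
Cycle = t_tx + RTT = 0.2505 s.
Utilization = t_tx / cycle = 0.0105/0.2505 = 4.19 %.

4.19 %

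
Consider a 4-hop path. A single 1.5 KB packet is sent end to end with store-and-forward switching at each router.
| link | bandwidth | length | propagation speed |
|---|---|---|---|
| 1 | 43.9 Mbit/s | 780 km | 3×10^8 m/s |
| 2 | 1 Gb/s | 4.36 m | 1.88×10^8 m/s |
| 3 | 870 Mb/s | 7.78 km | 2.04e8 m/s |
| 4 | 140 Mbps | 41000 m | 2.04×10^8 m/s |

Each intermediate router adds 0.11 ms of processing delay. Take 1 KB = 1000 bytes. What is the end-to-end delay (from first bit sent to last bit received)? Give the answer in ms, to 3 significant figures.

3.55 ms

L = 12000 bits.
Transmission delays (L/R per hop): 0.273349, 0.012, 0.0137931, 0.0857143 ms; sum = 0.384856 ms.
Propagation delays (d/s per hop): 2.6, 2.31915e-05, 0.0381373, 0.20098 ms; sum = 2.83914 ms.
Processing at 3 router(s): 3 × 0.11 ms = 0.33 ms.
End-to-end = 3.55 ms.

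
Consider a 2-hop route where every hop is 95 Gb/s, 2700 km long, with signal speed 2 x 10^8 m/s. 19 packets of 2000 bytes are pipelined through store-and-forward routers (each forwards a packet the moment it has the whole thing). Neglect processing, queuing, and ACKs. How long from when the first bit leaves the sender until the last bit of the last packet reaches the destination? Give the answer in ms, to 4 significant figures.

27.00 ms

Per-hop transmission t_tx = L/R = 16000/95000000000 = 0.000168421 ms.
Per-hop propagation t_prop = 2700000/200000000 = 13.5 ms.
Pipeline fill: first packet needs 2·t_tx to clear all hops; remaining 18 packets each add one t_tx.
Total = (2+19-1)·t_tx + 2·t_prop = 20·0.000168421 + 2·13.5 = 27.00 ms.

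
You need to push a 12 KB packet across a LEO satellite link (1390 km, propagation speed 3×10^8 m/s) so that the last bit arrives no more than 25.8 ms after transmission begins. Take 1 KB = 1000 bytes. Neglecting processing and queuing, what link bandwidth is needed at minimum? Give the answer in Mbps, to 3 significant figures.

L = 96000 bits.
Propagation delay = 1390000 / 300000000 = 4.63333 ms.
Transmission budget = 25.8 − 4.63333 = 21.1667 ms.
R ≥ L / t_tx = 96000 bits / 0.0211667 s = 4.54 Mbps.

4.54 Mbps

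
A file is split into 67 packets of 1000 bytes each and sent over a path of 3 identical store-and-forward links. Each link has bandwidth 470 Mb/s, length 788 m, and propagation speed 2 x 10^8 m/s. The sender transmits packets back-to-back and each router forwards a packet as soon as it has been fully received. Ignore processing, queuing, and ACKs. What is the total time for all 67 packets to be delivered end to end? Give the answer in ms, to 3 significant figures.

Per-hop transmission t_tx = L/R = 8000/470000000 = 0.0170213 ms.
Per-hop propagation t_prop = 788/200000000 = 0.00394 ms.
Pipeline fill: first packet needs 3·t_tx to clear all hops; remaining 66 packets each add one t_tx.
Total = (3+67-1)·t_tx + 3·t_prop = 69·0.0170213 + 3·0.00394 = 1.19 ms.

1.19 ms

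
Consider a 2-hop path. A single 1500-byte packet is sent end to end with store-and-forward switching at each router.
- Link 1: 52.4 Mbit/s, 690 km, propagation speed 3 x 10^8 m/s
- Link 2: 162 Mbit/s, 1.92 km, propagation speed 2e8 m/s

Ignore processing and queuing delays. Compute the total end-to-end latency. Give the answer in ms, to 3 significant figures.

L = 1500 × 8 = 12000 bits.
Transmission delays (L/R per hop): 0.229008, 0.0740741 ms; sum = 0.303082 ms.
Propagation delays (d/s per hop): 2.3, 0.0096 ms; sum = 2.3096 ms.
End-to-end = 2.61 ms.

2.61 ms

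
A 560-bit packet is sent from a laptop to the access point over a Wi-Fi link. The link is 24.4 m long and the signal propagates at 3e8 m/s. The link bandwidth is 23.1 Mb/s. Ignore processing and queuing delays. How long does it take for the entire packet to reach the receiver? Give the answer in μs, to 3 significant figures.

24.3 μs

Transmission delay = L/R = 560 / 23100000 = 24.2424 μs.
Propagation delay = d/s = 24.4 m / 300000000 m/s = 0.0813333 μs.
Total = 24.3 μs.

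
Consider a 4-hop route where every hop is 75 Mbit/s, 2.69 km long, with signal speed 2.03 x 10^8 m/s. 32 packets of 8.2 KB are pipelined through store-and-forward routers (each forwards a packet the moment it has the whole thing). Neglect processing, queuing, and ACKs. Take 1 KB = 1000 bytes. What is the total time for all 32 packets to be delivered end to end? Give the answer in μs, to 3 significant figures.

Per-hop transmission t_tx = L/R = 65600/75000000 = 874.667 μs.
Per-hop propagation t_prop = 2690/2.03e+08 = 13.2512 μs.
Pipeline fill: first packet needs 4·t_tx to clear all hops; remaining 31 packets each add one t_tx.
Total = (4+32-1)·t_tx + 4·t_prop = 35·874.667 + 4·13.2512 = 30700 μs.

30700 μs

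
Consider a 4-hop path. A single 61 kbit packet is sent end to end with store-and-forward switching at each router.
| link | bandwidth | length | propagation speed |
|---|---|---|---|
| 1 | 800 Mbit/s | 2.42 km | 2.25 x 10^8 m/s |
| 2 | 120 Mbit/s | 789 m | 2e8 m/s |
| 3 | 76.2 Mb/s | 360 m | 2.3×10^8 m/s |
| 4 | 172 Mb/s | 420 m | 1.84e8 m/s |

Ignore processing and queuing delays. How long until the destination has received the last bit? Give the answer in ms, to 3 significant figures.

L = 61000 bits.
Transmission delays (L/R per hop): 0.07625, 0.508333, 0.800525, 0.354651 ms; sum = 1.73976 ms.
Propagation delays (d/s per hop): 0.0107556, 0.003945, 0.00156522, 0.00228261 ms; sum = 0.0185484 ms.
End-to-end = 1.76 ms.

1.76 ms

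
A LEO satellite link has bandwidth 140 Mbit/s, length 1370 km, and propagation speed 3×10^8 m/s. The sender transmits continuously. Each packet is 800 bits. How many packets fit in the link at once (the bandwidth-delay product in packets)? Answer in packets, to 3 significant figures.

Propagation delay = 1370000 / 300000000 = 0.00456667 s.
BDP = R × t_prop = 140000000 × 0.00456667 = 639333 bits.
In packets of 800 bits: 799 packets.

799 packets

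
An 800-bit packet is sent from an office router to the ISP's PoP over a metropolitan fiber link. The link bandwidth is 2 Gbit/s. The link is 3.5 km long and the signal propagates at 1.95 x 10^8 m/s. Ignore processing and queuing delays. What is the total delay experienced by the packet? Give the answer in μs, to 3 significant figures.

Transmission delay = L/R = 800 / 2000000000 = 0.4 μs.
Propagation delay = d/s = 3500 m / 195000000 m/s = 17.9487 μs.
Total = 18.3 μs.

18.3 μs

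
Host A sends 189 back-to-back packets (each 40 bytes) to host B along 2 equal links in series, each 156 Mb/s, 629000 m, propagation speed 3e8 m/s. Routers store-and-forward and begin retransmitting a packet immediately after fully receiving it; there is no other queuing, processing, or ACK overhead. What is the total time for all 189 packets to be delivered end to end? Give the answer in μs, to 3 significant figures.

Per-hop transmission t_tx = L/R = 320/156000000 = 2.05128 μs.
Per-hop propagation t_prop = 629000/300000000 = 2096.67 μs.
Pipeline fill: first packet needs 2·t_tx to clear all hops; remaining 188 packets each add one t_tx.
Total = (2+189-1)·t_tx + 2·t_prop = 190·2.05128 + 2·2096.67 = 4580 μs.

4580 μs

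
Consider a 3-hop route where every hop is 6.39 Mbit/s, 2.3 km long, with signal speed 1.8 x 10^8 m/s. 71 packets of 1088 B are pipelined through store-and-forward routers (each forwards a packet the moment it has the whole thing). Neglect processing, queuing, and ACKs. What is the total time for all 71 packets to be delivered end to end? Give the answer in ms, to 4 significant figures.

99.47 ms

Per-hop transmission t_tx = L/R = 8704/6390000 = 1.36213 ms.
Per-hop propagation t_prop = 2300/180000000 = 0.0127778 ms.
Pipeline fill: first packet needs 3·t_tx to clear all hops; remaining 70 packets each add one t_tx.
Total = (3+71-1)·t_tx + 3·t_prop = 73·1.36213 + 3·0.0127778 = 99.47 ms.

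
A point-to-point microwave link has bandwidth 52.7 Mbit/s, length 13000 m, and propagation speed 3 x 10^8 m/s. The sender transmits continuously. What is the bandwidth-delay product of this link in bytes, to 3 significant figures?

Propagation delay = 13000 / 300000000 = 4.33333e-05 s.
BDP = R × t_prop = 52700000 × 4.33333e-05 = 2283.67 bits.
In bytes: 2283.67/8 = 285 bytes.

285 bytes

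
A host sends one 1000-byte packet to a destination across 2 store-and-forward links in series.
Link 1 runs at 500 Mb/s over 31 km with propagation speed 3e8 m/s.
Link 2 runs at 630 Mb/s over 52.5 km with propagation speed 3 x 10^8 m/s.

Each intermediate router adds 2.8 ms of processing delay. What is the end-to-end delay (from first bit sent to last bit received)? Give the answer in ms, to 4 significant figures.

L = 1000 × 8 = 8000 bits.
Transmission delays (L/R per hop): 0.016, 0.0126984 ms; sum = 0.0286984 ms.
Propagation delays (d/s per hop): 0.103333, 0.175 ms; sum = 0.278333 ms.
Processing at 1 router(s): 1 × 2.8 ms = 2.8 ms.
End-to-end = 3.107 ms.

3.107 ms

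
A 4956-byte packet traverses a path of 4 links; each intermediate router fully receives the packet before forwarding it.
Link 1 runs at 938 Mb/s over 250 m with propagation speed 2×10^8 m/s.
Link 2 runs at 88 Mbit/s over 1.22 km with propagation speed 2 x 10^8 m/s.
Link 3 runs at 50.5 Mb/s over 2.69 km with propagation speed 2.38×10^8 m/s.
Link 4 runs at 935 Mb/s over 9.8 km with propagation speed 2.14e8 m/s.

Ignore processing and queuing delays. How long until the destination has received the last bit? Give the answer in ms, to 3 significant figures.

1.38 ms

L = 4956 × 8 = 39648 bits.
Transmission delays (L/R per hop): 0.0422687, 0.450545, 0.785109, 0.0424043 ms; sum = 1.32033 ms.
Propagation delays (d/s per hop): 0.00125, 0.0061, 0.0113025, 0.0457944 ms; sum = 0.0644469 ms.
End-to-end = 1.38 ms.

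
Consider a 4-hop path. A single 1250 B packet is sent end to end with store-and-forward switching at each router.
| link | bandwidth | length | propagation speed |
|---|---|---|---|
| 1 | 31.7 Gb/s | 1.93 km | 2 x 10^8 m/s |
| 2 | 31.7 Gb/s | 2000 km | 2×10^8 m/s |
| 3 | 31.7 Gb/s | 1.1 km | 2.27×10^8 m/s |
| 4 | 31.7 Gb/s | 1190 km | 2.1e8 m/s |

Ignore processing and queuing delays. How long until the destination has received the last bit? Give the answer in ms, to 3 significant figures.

15.7 ms

L = 1250 × 8 = 10000 bits.
Transmission delay per hop = L/R = 10000/31700000000 = 0.000315457 ms; 4 hops → 0.00126183 ms.
Propagation delays (d/s per hop): 0.00965, 10, 0.00484581, 5.66667 ms; sum = 15.6812 ms.
End-to-end = 15.7 ms.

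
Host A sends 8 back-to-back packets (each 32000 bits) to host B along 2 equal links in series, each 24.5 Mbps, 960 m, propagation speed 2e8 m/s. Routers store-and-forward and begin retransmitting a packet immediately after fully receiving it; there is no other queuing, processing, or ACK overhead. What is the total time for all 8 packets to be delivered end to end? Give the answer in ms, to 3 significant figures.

Per-hop transmission t_tx = L/R = 32000/24500000 = 1.30612 ms.
Per-hop propagation t_prop = 960/200000000 = 0.0048 ms.
Pipeline fill: first packet needs 2·t_tx to clear all hops; remaining 7 packets each add one t_tx.
Total = (2+8-1)·t_tx + 2·t_prop = 9·1.30612 + 2·0.0048 = 11.8 ms.

11.8 ms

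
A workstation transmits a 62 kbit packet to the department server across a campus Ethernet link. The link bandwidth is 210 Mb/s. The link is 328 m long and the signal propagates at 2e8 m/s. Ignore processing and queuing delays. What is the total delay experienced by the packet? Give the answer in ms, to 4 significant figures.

0.2969 ms

L = 62000 bits.
Transmission delay = L/R = 62000 / 210000000 = 0.295238 ms.
Propagation delay = d/s = 328 m / 200000000 m/s = 0.00164 ms.
Total = 0.2969 ms.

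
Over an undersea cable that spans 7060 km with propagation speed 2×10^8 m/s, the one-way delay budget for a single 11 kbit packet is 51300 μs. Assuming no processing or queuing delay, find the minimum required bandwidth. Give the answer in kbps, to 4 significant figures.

Propagation delay = 7060000 / 200000000 = 35300 μs.
Transmission budget = 51300 − 35300 = 16000 μs.
R ≥ L / t_tx = 11000 bits / 0.016 s = 687.5 kbps.

687.5 kbps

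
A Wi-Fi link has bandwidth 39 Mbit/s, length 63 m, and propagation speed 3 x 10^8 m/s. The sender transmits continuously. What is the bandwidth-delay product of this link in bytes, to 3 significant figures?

1.02 bytes

Propagation delay = 63 / 300000000 = 2.1e-07 s.
BDP = R × t_prop = 39000000 × 2.1e-07 = 8.19 bits.
In bytes: 8.19/8 = 1.02 bytes.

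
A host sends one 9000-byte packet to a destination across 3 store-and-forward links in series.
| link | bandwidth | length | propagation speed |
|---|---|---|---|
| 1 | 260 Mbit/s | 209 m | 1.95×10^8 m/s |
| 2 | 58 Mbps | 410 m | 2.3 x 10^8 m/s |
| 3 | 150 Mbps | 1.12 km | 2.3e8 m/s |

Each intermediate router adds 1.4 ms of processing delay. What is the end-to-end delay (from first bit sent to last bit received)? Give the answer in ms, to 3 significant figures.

4.81 ms

L = 9000 × 8 = 72000 bits.
Transmission delays (L/R per hop): 0.276923, 1.24138, 0.48 ms; sum = 1.9983 ms.
Propagation delays (d/s per hop): 0.00107179, 0.00178261, 0.00486957 ms; sum = 0.00772397 ms.
Processing at 2 router(s): 2 × 1.4 ms = 2.8 ms.
End-to-end = 4.81 ms.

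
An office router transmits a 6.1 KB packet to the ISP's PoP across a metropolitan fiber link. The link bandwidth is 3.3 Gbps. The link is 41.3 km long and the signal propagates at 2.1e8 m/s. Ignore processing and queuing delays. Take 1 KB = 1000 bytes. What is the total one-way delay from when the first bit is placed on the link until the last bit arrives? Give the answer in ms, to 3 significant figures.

L = 48800 bits.
Transmission delay = L/R = 48800 / 3300000000 = 0.0147879 ms.
Propagation delay = d/s = 41300 m / 210000000 m/s = 0.196667 ms.
Total = 0.211 ms.

0.211 ms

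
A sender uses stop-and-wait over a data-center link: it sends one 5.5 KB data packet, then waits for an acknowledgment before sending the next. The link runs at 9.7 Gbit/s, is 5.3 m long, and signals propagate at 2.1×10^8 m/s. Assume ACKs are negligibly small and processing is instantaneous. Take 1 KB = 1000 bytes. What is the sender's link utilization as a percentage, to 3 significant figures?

98.9 %

t_tx = L/R = 44000/9700000000 = 4.53608e-06 s.
t_prop = 5.3/210000000 = 2.52381e-08 s; RTT = 5.04762e-08 s.
Cycle = t_tx + RTT = 4.58656e-06 s.
Utilization = t_tx / cycle = 4.53608e-06/4.58656e-06 = 98.9 %.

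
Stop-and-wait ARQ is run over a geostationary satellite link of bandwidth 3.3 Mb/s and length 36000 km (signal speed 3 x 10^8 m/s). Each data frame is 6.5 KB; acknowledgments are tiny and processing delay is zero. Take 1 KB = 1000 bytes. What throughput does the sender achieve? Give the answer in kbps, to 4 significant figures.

203.3 kbps

t_tx = L/R = 52000/3300000 = 0.0157576 s.
t_prop = 36000000/300000000 = 0.12 s; RTT = 0.24 s.
Cycle = t_tx + RTT = 0.255758 s.
Throughput = L / cycle = 52000 / 0.255758 = 203.3 kbps.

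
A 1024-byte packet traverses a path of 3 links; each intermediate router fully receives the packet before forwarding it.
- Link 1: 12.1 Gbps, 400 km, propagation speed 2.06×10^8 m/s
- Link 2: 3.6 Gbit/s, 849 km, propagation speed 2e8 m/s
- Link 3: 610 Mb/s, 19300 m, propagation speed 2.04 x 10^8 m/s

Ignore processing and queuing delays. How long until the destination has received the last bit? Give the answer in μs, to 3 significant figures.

L = 1024 × 8 = 8192 bits.
Transmission delays (L/R per hop): 0.677025, 2.27556, 13.4295 μs; sum = 16.3821 μs.
Propagation delays (d/s per hop): 1941.75, 4245, 94.6078 μs; sum = 6281.36 μs.
End-to-end = 6300 μs.

6300 μs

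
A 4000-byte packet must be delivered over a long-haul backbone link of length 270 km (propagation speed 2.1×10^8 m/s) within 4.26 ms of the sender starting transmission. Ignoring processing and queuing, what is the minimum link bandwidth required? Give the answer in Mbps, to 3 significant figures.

10.8 Mbps

L = 32000 bits.
Propagation delay = 270000 / 210000000 = 1.28571 ms.
Transmission budget = 4.26 − 1.28571 = 2.97429 ms.
R ≥ L / t_tx = 32000 bits / 0.00297429 s = 10.8 Mbps.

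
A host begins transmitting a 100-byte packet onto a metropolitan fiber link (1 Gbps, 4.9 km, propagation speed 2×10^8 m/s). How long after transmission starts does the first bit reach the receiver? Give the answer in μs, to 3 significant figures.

First bit experiences only propagation delay: d/s = 4900/200000000 = 24.5 μs.

24.5 μs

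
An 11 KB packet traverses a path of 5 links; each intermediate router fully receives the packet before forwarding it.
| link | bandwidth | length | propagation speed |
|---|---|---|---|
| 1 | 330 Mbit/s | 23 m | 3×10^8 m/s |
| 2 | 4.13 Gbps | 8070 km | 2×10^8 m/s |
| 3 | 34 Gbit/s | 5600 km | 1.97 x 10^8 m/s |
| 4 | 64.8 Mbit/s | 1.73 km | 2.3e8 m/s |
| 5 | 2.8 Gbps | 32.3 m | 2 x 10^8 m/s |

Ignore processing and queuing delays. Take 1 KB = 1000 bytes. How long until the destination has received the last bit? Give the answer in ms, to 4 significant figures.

L = 88000 bits.
Transmission delays (L/R per hop): 0.266667, 0.0213075, 0.00258824, 1.35802, 0.0314286 ms; sum = 1.68002 ms.
Propagation delays (d/s per hop): 7.66667e-05, 40.35, 28.4264, 0.00752174, 0.0001615 ms; sum = 68.7842 ms.
End-to-end = 70.46 ms.

70.46 ms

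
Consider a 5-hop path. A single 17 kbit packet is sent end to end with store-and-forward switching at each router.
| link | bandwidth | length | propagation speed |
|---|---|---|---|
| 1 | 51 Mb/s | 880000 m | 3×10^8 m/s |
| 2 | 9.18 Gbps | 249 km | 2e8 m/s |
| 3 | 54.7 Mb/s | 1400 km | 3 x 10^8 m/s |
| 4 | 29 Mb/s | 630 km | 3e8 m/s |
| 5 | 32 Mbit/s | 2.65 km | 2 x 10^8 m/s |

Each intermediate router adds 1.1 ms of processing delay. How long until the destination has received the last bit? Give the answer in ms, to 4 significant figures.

17.12 ms

L = 17000 bits.
Transmission delays (L/R per hop): 0.333333, 0.00185185, 0.310786, 0.586207, 0.53125 ms; sum = 1.76343 ms.
Propagation delays (d/s per hop): 2.93333, 1.245, 4.66667, 2.1, 0.01325 ms; sum = 10.9583 ms.
Processing at 4 router(s): 4 × 1.1 ms = 4.4 ms.
End-to-end = 17.12 ms.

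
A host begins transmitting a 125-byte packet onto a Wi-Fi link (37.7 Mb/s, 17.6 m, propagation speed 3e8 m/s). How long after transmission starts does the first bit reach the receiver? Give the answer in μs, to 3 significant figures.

0.0587 μs

First bit experiences only propagation delay: d/s = 17.6/300000000 = 0.0587 μs.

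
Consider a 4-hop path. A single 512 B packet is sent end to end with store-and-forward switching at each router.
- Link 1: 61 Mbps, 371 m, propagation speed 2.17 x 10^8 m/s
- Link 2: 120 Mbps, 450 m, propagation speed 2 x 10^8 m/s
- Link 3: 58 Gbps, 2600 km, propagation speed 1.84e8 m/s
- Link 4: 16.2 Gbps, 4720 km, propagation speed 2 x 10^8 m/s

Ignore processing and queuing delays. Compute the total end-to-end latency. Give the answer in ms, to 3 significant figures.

L = 512 × 8 = 4096 bits.
Transmission delays (L/R per hop): 0.0671475, 0.0341333, 7.06207e-05, 0.00025284 ms; sum = 0.101604 ms.
Propagation delays (d/s per hop): 0.00170968, 0.00225, 14.1304, 23.6 ms; sum = 37.7344 ms.
End-to-end = 37.8 ms.

37.8 ms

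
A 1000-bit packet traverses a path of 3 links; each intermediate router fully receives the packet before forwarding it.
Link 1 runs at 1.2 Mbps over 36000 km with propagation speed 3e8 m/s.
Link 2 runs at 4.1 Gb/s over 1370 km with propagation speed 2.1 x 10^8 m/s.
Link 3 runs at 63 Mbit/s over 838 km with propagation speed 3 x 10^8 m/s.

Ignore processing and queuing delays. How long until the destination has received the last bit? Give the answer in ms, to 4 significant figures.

Transmission delays (L/R per hop): 0.833333, 0.000243902, 0.015873 ms; sum = 0.84945 ms.
Propagation delays (d/s per hop): 120, 6.52381, 2.79333 ms; sum = 129.317 ms.
End-to-end = 130.2 ms.

130.2 ms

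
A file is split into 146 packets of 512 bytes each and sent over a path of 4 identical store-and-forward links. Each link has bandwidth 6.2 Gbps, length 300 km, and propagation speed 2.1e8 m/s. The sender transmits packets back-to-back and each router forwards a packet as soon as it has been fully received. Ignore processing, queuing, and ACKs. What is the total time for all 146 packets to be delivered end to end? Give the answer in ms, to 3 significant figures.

5.81 ms

Per-hop transmission t_tx = L/R = 4096/6200000000 = 0.000660645 ms.
Per-hop propagation t_prop = 300000/210000000 = 1.42857 ms.
Pipeline fill: first packet needs 4·t_tx to clear all hops; remaining 145 packets each add one t_tx.
Total = (4+146-1)·t_tx + 4·t_prop = 149·0.000660645 + 4·1.42857 = 5.81 ms.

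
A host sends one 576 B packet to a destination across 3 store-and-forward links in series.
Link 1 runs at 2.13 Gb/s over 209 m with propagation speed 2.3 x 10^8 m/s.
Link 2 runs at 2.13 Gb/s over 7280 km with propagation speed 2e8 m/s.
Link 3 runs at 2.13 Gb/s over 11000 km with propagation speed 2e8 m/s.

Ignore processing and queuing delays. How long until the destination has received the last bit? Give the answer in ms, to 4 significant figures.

91.41 ms

L = 576 × 8 = 4608 bits.
Transmission delay per hop = L/R = 4608/2130000000 = 0.00216338 ms; 3 hops → 0.00649014 ms.
Propagation delays (d/s per hop): 0.000908696, 36.4, 55 ms; sum = 91.4009 ms.
End-to-end = 91.41 ms.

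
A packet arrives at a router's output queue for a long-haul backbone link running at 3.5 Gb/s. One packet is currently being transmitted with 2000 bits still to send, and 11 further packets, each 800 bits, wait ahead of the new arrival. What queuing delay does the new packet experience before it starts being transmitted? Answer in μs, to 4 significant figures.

Each queued packet: L/R = 800/3500000000 = 0.228571 μs.
11 queued → 2.51429 μs.
Plus remaining 2000 bits of current packet: 0.571429 μs.
Queuing delay = 3.086 μs.

3.086 μs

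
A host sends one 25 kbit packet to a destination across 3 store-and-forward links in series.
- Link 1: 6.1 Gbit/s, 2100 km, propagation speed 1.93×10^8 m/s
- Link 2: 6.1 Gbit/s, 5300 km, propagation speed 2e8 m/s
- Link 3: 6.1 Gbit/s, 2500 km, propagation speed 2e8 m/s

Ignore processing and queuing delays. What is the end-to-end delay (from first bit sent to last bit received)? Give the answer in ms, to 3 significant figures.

49.9 ms

L = 25000 bits.
Transmission delay per hop = L/R = 25000/6100000000 = 0.00409836 ms; 3 hops → 0.0122951 ms.
Propagation delays (d/s per hop): 10.8808, 26.5, 12.5 ms; sum = 49.8808 ms.
End-to-end = 49.9 ms.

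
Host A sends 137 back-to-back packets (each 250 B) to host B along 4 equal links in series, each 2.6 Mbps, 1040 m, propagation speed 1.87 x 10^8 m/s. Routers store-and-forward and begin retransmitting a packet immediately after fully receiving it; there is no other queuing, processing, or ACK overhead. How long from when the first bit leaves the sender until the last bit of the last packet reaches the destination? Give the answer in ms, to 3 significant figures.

108 ms

Per-hop transmission t_tx = L/R = 2000/2600000 = 0.769231 ms.
Per-hop propagation t_prop = 1040/187000000 = 0.0055615 ms.
Pipeline fill: first packet needs 4·t_tx to clear all hops; remaining 136 packets each add one t_tx.
Total = (4+137-1)·t_tx + 4·t_prop = 140·0.769231 + 4·0.0055615 = 108 ms.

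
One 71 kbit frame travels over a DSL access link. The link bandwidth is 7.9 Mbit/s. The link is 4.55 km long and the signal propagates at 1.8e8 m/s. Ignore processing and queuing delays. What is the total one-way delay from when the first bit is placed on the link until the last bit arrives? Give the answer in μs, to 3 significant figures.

9010 μs

L = 71000 bits.
Transmission delay = L/R = 71000 / 7900000 = 8987.34 μs.
Propagation delay = d/s = 4550 m / 180000000 m/s = 25.2778 μs.
Total = 9010 μs.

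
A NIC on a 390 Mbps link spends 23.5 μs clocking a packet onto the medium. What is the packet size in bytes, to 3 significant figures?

L = R × t_tx = 390000000 b/s × 2.35e-05 s = 9165 bits.
In bytes: 9165 / 8 = 1150 bytes.

1150 bytes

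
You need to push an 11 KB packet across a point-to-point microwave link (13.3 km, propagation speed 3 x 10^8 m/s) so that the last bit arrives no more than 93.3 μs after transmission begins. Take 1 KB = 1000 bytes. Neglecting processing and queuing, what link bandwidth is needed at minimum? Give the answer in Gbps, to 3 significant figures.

L = 88000 bits.
Propagation delay = 13300 / 300000000 = 44.3333 μs.
Transmission budget = 93.3 − 44.3333 = 48.9667 μs.
R ≥ L / t_tx = 88000 bits / 4.89667e-05 s = 1.80 Gbps.

1.80 Gbps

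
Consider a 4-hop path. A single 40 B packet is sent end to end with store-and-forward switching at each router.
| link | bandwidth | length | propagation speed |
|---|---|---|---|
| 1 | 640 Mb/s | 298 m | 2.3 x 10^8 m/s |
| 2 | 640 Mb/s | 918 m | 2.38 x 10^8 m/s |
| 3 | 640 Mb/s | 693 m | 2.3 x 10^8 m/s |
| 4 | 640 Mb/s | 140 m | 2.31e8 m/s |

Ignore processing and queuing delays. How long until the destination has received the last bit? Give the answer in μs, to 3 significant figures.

10.8 μs

L = 40 × 8 = 320 bits.
Transmission delay per hop = L/R = 320/640000000 = 0.5 μs; 4 hops → 2 μs.
Propagation delays (d/s per hop): 1.29565, 3.85714, 3.01304, 0.606061 μs; sum = 8.7719 μs.
End-to-end = 10.8 μs.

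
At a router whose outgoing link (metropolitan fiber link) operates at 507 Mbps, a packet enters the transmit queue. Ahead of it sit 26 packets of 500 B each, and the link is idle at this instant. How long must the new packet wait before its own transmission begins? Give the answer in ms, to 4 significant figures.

Each queued packet: L/R = 4000/507000000 = 0.00788955 ms.
26 queued → 0.205128 ms.
Queuing delay = 0.2051 ms.

0.2051 ms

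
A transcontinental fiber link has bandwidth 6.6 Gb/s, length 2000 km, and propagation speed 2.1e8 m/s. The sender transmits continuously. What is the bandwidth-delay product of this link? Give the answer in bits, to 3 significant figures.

62900000 bits

Propagation delay = 2000000 / 210000000 = 0.00952381 s.
BDP = R × t_prop = 6600000000 × 0.00952381 = 62857100 bits.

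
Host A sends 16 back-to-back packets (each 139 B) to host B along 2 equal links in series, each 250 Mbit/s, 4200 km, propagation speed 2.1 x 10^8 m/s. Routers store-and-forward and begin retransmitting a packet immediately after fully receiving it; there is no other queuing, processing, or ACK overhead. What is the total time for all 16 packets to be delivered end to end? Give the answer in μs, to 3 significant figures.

Per-hop transmission t_tx = L/R = 1112/250000000 = 4.448 μs.
Per-hop propagation t_prop = 4200000/210000000 = 20000 μs.
Pipeline fill: first packet needs 2·t_tx to clear all hops; remaining 15 packets each add one t_tx.
Total = (2+16-1)·t_tx + 2·t_prop = 17·4.448 + 2·20000 = 40100 μs.

40100 μs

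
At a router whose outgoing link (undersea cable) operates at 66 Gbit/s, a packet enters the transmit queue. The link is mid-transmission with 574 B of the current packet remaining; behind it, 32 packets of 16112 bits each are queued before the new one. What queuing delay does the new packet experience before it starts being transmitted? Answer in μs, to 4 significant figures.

Each queued packet: L/R = 16112/66000000000 = 0.244121 μs.
32 queued → 7.81188 μs.
Plus remaining 4592 bits of current packet: 0.0695758 μs.
Queuing delay = 7.881 μs.

7.881 μs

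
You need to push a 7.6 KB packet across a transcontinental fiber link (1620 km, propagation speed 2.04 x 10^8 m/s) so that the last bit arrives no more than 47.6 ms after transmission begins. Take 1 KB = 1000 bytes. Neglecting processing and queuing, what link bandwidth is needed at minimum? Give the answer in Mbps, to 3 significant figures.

1.53 Mbps

L = 60800 bits.
Propagation delay = 1620000 / 204000000 = 7.94118 ms.
Transmission budget = 47.6 − 7.94118 = 39.6588 ms.
R ≥ L / t_tx = 60800 bits / 0.0396588 s = 1.53 Mbps.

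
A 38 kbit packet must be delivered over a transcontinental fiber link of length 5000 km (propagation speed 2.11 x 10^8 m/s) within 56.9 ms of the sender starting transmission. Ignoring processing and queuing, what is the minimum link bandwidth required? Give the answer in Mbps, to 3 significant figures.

Propagation delay = 5000000 / 211000000 = 23.6967 ms.
Transmission budget = 56.9 − 23.6967 = 33.2033 ms.
R ≥ L / t_tx = 38000 bits / 0.0332033 s = 1.14 Mbps.

1.14 Mbps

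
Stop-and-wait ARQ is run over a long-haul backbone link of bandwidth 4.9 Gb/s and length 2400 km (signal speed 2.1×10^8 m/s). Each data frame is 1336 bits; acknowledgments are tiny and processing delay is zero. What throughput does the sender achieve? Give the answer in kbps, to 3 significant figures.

t_tx = L/R = 1336/4900000000 = 2.72653e-07 s.
t_prop = 2400000/210000000 = 0.0114286 s; RTT = 0.0228571 s.
Cycle = t_tx + RTT = 0.0228574 s.
Throughput = L / cycle = 1336 / 0.0228574 = 58.4 kbps.

58.4 kbps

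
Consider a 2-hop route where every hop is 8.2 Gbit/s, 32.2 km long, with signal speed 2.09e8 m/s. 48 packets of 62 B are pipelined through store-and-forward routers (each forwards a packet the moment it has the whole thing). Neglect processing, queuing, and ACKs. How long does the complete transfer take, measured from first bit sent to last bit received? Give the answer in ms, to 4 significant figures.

Per-hop transmission t_tx = L/R = 496/8.2e+09 = 6.04878e-05 ms.
Per-hop propagation t_prop = 32200/209000000 = 0.154067 ms.
Pipeline fill: first packet needs 2·t_tx to clear all hops; remaining 47 packets each add one t_tx.
Total = (2+48-1)·t_tx + 2·t_prop = 49·6.04878e-05 + 2·0.154067 = 0.3111 ms.

0.3111 ms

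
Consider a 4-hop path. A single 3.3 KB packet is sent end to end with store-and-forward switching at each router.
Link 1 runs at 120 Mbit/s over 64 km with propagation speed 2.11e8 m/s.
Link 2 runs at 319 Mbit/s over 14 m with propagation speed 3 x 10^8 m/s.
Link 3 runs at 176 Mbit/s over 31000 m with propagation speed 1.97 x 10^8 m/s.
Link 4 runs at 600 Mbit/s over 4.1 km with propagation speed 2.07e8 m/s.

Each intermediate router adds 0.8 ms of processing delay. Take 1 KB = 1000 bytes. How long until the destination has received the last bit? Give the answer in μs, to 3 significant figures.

L = 26400 bits.
Transmission delays (L/R per hop): 220, 82.7586, 150, 44 μs; sum = 496.759 μs.
Propagation delays (d/s per hop): 303.318, 0.0466667, 157.36, 19.8068 μs; sum = 480.531 μs.
Processing at 3 router(s): 3 × 0.8 ms = 2400 μs.
End-to-end = 3380 μs.

3380 μs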